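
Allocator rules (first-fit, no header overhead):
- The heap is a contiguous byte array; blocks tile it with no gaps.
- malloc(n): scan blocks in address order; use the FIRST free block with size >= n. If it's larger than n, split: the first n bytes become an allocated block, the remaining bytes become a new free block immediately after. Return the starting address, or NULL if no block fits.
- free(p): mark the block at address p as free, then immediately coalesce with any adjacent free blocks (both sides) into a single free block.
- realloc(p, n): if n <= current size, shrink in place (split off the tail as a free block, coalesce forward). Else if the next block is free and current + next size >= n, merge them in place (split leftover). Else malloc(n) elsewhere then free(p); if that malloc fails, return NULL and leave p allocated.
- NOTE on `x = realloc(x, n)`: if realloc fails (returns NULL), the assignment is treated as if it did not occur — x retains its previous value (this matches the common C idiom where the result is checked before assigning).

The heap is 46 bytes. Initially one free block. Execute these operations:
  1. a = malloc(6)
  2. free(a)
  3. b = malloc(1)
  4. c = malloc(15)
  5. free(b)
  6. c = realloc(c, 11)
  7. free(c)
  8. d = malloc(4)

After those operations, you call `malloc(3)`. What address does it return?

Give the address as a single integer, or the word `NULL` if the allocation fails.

Answer: 4

Derivation:
Op 1: a = malloc(6) -> a = 0; heap: [0-5 ALLOC][6-45 FREE]
Op 2: free(a) -> (freed a); heap: [0-45 FREE]
Op 3: b = malloc(1) -> b = 0; heap: [0-0 ALLOC][1-45 FREE]
Op 4: c = malloc(15) -> c = 1; heap: [0-0 ALLOC][1-15 ALLOC][16-45 FREE]
Op 5: free(b) -> (freed b); heap: [0-0 FREE][1-15 ALLOC][16-45 FREE]
Op 6: c = realloc(c, 11) -> c = 1; heap: [0-0 FREE][1-11 ALLOC][12-45 FREE]
Op 7: free(c) -> (freed c); heap: [0-45 FREE]
Op 8: d = malloc(4) -> d = 0; heap: [0-3 ALLOC][4-45 FREE]
malloc(3): first-fit scan over [0-3 ALLOC][4-45 FREE] -> 4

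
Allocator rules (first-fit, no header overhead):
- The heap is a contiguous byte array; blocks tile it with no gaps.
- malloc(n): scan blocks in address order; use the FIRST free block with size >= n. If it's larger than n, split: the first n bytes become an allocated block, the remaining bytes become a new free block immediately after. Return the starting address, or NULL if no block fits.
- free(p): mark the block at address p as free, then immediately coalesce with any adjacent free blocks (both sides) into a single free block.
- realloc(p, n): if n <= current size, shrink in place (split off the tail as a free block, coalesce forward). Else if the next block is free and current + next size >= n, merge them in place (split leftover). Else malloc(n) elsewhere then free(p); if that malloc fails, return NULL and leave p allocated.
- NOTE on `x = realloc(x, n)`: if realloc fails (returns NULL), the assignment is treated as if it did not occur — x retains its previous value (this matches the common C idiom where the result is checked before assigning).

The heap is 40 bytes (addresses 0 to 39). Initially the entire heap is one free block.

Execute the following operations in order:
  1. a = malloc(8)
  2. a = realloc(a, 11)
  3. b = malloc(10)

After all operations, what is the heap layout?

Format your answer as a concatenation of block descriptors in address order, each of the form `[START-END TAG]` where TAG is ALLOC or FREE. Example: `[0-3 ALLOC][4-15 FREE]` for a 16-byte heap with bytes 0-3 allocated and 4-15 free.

Op 1: a = malloc(8) -> a = 0; heap: [0-7 ALLOC][8-39 FREE]
Op 2: a = realloc(a, 11) -> a = 0; heap: [0-10 ALLOC][11-39 FREE]
Op 3: b = malloc(10) -> b = 11; heap: [0-10 ALLOC][11-20 ALLOC][21-39 FREE]

Answer: [0-10 ALLOC][11-20 ALLOC][21-39 FREE]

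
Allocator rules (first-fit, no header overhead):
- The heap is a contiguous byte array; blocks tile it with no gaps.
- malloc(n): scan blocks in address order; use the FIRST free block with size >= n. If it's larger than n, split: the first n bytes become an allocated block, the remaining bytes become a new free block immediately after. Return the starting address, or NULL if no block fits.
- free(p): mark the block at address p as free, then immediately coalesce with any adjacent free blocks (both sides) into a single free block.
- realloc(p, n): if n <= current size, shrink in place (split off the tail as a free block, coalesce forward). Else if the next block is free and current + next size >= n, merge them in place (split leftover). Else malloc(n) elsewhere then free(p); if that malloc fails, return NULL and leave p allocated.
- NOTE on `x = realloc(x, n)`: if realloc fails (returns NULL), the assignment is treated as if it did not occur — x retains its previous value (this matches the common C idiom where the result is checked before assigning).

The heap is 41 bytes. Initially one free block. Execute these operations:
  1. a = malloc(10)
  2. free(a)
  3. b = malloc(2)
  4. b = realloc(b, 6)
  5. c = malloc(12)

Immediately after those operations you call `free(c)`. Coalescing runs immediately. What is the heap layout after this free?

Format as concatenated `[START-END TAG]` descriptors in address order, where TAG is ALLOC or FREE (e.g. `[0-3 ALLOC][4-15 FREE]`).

Answer: [0-5 ALLOC][6-40 FREE]

Derivation:
Op 1: a = malloc(10) -> a = 0; heap: [0-9 ALLOC][10-40 FREE]
Op 2: free(a) -> (freed a); heap: [0-40 FREE]
Op 3: b = malloc(2) -> b = 0; heap: [0-1 ALLOC][2-40 FREE]
Op 4: b = realloc(b, 6) -> b = 0; heap: [0-5 ALLOC][6-40 FREE]
Op 5: c = malloc(12) -> c = 6; heap: [0-5 ALLOC][6-17 ALLOC][18-40 FREE]
free(c): c = 6 -> block [6-17 ALLOC]; mark free, coalesce with adjacent free neighbors -> [0-5 ALLOC][6-40 FREE]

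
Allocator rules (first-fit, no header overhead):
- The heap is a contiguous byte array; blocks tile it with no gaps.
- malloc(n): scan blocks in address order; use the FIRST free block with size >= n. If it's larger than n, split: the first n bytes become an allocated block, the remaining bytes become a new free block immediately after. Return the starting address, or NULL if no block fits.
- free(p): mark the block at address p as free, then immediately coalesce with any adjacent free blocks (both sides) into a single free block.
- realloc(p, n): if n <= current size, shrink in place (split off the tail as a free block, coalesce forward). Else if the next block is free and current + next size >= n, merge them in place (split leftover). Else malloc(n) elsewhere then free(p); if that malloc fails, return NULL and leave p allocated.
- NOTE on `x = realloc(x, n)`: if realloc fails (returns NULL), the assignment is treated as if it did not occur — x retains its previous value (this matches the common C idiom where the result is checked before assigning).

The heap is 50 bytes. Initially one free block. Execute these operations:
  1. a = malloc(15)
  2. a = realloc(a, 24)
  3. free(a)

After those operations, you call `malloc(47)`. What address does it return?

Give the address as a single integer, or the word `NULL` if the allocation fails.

Op 1: a = malloc(15) -> a = 0; heap: [0-14 ALLOC][15-49 FREE]
Op 2: a = realloc(a, 24) -> a = 0; heap: [0-23 ALLOC][24-49 FREE]
Op 3: free(a) -> (freed a); heap: [0-49 FREE]
malloc(47): first-fit scan over [0-49 FREE] -> 0

Answer: 0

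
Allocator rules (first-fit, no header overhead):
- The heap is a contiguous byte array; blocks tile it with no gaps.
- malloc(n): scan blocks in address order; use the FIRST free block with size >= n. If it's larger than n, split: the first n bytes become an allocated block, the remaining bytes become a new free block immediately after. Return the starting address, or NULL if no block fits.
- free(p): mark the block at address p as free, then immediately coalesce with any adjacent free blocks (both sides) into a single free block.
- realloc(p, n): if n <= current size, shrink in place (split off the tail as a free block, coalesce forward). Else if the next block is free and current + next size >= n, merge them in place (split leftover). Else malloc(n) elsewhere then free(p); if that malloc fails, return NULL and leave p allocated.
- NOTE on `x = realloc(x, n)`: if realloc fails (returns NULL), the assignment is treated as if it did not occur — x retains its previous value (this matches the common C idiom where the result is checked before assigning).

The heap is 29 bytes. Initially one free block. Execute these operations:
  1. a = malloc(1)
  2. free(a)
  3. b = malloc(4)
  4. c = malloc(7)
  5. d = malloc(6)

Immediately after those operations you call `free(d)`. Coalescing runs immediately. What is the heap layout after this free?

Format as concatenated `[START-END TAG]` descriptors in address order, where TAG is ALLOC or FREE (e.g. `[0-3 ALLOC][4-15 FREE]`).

Answer: [0-3 ALLOC][4-10 ALLOC][11-28 FREE]

Derivation:
Op 1: a = malloc(1) -> a = 0; heap: [0-0 ALLOC][1-28 FREE]
Op 2: free(a) -> (freed a); heap: [0-28 FREE]
Op 3: b = malloc(4) -> b = 0; heap: [0-3 ALLOC][4-28 FREE]
Op 4: c = malloc(7) -> c = 4; heap: [0-3 ALLOC][4-10 ALLOC][11-28 FREE]
Op 5: d = malloc(6) -> d = 11; heap: [0-3 ALLOC][4-10 ALLOC][11-16 ALLOC][17-28 FREE]
free(d): d = 11 -> block [11-16 ALLOC]; mark free, coalesce with adjacent free neighbors -> [0-3 ALLOC][4-10 ALLOC][11-28 FREE]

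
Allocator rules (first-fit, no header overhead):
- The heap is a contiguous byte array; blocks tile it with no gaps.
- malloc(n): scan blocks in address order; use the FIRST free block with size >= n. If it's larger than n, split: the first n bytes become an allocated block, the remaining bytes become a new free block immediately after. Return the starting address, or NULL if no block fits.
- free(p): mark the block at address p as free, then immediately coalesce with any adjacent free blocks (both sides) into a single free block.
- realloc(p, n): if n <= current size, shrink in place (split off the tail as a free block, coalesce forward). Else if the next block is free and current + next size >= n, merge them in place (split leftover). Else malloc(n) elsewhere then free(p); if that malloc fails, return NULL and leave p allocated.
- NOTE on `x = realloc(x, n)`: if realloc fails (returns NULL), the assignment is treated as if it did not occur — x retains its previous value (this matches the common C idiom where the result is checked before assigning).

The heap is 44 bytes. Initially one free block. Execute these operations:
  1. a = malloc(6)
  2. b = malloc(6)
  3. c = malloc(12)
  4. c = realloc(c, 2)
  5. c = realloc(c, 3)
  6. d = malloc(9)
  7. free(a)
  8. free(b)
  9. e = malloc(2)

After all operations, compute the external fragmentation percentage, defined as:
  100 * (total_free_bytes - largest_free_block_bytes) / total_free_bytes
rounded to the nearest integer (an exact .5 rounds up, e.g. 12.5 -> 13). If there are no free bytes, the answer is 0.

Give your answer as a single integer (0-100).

Answer: 33

Derivation:
Op 1: a = malloc(6) -> a = 0; heap: [0-5 ALLOC][6-43 FREE]
Op 2: b = malloc(6) -> b = 6; heap: [0-5 ALLOC][6-11 ALLOC][12-43 FREE]
Op 3: c = malloc(12) -> c = 12; heap: [0-5 ALLOC][6-11 ALLOC][12-23 ALLOC][24-43 FREE]
Op 4: c = realloc(c, 2) -> c = 12; heap: [0-5 ALLOC][6-11 ALLOC][12-13 ALLOC][14-43 FREE]
Op 5: c = realloc(c, 3) -> c = 12; heap: [0-5 ALLOC][6-11 ALLOC][12-14 ALLOC][15-43 FREE]
Op 6: d = malloc(9) -> d = 15; heap: [0-5 ALLOC][6-11 ALLOC][12-14 ALLOC][15-23 ALLOC][24-43 FREE]
Op 7: free(a) -> (freed a); heap: [0-5 FREE][6-11 ALLOC][12-14 ALLOC][15-23 ALLOC][24-43 FREE]
Op 8: free(b) -> (freed b); heap: [0-11 FREE][12-14 ALLOC][15-23 ALLOC][24-43 FREE]
Op 9: e = malloc(2) -> e = 0; heap: [0-1 ALLOC][2-11 FREE][12-14 ALLOC][15-23 ALLOC][24-43 FREE]
Free blocks: [10 20] total_free=30 largest=20 -> 100*(30-20)/30 = 1000/30 ≈ 33.333 -> rounds to 33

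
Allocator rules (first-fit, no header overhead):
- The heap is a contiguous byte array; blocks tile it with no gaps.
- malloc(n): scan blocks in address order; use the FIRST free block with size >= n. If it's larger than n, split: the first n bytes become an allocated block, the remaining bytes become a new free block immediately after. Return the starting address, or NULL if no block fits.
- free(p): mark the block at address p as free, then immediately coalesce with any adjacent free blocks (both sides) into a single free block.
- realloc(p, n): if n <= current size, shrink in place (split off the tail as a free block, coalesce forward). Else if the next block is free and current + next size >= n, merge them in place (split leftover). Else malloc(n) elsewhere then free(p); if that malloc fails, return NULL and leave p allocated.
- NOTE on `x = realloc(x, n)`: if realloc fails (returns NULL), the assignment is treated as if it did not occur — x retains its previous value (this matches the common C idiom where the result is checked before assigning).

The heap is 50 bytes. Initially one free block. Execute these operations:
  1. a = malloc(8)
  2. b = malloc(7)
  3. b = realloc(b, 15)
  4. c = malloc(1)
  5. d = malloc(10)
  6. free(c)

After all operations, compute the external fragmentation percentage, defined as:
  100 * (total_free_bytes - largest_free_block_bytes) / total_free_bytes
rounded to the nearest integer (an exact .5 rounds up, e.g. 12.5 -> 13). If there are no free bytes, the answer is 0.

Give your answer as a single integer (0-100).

Answer: 6

Derivation:
Op 1: a = malloc(8) -> a = 0; heap: [0-7 ALLOC][8-49 FREE]
Op 2: b = malloc(7) -> b = 8; heap: [0-7 ALLOC][8-14 ALLOC][15-49 FREE]
Op 3: b = realloc(b, 15) -> b = 8; heap: [0-7 ALLOC][8-22 ALLOC][23-49 FREE]
Op 4: c = malloc(1) -> c = 23; heap: [0-7 ALLOC][8-22 ALLOC][23-23 ALLOC][24-49 FREE]
Op 5: d = malloc(10) -> d = 24; heap: [0-7 ALLOC][8-22 ALLOC][23-23 ALLOC][24-33 ALLOC][34-49 FREE]
Op 6: free(c) -> (freed c); heap: [0-7 ALLOC][8-22 ALLOC][23-23 FREE][24-33 ALLOC][34-49 FREE]
Free blocks: [1 16] total_free=17 largest=16 -> 100*(17-16)/17 = 100/17 ≈ 5.882 -> rounds to 6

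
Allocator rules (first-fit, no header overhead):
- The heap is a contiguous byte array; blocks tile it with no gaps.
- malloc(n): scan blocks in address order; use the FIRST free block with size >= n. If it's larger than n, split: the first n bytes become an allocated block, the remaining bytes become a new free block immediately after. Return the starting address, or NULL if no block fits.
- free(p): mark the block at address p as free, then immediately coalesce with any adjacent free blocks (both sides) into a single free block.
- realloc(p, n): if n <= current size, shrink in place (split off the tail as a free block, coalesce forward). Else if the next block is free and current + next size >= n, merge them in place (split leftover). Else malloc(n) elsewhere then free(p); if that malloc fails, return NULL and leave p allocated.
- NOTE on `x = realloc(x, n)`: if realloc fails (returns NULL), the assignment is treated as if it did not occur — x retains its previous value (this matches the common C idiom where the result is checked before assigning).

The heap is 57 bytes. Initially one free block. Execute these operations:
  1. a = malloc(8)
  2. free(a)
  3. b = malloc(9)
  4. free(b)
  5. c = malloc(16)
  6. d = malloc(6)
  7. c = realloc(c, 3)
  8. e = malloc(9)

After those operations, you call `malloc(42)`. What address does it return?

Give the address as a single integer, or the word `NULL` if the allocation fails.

Op 1: a = malloc(8) -> a = 0; heap: [0-7 ALLOC][8-56 FREE]
Op 2: free(a) -> (freed a); heap: [0-56 FREE]
Op 3: b = malloc(9) -> b = 0; heap: [0-8 ALLOC][9-56 FREE]
Op 4: free(b) -> (freed b); heap: [0-56 FREE]
Op 5: c = malloc(16) -> c = 0; heap: [0-15 ALLOC][16-56 FREE]
Op 6: d = malloc(6) -> d = 16; heap: [0-15 ALLOC][16-21 ALLOC][22-56 FREE]
Op 7: c = realloc(c, 3) -> c = 0; heap: [0-2 ALLOC][3-15 FREE][16-21 ALLOC][22-56 FREE]
Op 8: e = malloc(9) -> e = 3; heap: [0-2 ALLOC][3-11 ALLOC][12-15 FREE][16-21 ALLOC][22-56 FREE]
malloc(42): first-fit scan over [0-2 ALLOC][3-11 ALLOC][12-15 FREE][16-21 ALLOC][22-56 FREE] -> NULL

Answer: NULL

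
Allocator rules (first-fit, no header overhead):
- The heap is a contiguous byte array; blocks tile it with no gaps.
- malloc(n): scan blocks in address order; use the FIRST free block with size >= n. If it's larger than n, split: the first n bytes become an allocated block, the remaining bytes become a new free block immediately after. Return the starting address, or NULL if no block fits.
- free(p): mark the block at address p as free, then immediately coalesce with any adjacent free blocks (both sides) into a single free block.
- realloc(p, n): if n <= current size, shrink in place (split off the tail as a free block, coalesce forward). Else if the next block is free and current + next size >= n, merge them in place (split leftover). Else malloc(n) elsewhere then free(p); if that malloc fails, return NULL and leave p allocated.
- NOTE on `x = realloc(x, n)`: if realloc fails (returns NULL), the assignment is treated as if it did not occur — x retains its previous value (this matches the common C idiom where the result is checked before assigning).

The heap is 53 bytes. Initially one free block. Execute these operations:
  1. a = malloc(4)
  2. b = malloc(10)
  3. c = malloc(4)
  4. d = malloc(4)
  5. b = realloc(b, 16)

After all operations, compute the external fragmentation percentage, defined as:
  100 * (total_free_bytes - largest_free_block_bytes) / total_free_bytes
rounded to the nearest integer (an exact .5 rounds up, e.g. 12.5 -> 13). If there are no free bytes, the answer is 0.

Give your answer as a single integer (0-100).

Op 1: a = malloc(4) -> a = 0; heap: [0-3 ALLOC][4-52 FREE]
Op 2: b = malloc(10) -> b = 4; heap: [0-3 ALLOC][4-13 ALLOC][14-52 FREE]
Op 3: c = malloc(4) -> c = 14; heap: [0-3 ALLOC][4-13 ALLOC][14-17 ALLOC][18-52 FREE]
Op 4: d = malloc(4) -> d = 18; heap: [0-3 ALLOC][4-13 ALLOC][14-17 ALLOC][18-21 ALLOC][22-52 FREE]
Op 5: b = realloc(b, 16) -> b = 22; heap: [0-3 ALLOC][4-13 FREE][14-17 ALLOC][18-21 ALLOC][22-37 ALLOC][38-52 FREE]
Free blocks: [10 15] total_free=25 largest=15 -> 100*(25-15)/25 = 1000/25 = 40

Answer: 40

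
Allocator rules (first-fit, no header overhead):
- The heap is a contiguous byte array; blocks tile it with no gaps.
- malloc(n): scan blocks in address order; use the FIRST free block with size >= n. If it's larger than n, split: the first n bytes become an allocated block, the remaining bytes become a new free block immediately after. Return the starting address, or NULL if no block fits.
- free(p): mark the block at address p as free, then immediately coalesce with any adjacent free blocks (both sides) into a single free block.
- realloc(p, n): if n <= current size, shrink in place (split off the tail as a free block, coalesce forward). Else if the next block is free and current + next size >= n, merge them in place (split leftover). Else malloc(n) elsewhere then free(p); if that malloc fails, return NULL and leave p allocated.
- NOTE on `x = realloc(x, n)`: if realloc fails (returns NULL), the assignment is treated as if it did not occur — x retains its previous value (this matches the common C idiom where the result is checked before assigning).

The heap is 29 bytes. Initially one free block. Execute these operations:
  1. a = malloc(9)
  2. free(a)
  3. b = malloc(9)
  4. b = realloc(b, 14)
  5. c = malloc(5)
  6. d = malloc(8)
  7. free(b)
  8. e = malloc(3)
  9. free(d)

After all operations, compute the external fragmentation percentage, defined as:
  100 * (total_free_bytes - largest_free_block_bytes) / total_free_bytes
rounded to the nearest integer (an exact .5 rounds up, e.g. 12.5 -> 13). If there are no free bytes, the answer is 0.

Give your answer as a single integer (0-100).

Op 1: a = malloc(9) -> a = 0; heap: [0-8 ALLOC][9-28 FREE]
Op 2: free(a) -> (freed a); heap: [0-28 FREE]
Op 3: b = malloc(9) -> b = 0; heap: [0-8 ALLOC][9-28 FREE]
Op 4: b = realloc(b, 14) -> b = 0; heap: [0-13 ALLOC][14-28 FREE]
Op 5: c = malloc(5) -> c = 14; heap: [0-13 ALLOC][14-18 ALLOC][19-28 FREE]
Op 6: d = malloc(8) -> d = 19; heap: [0-13 ALLOC][14-18 ALLOC][19-26 ALLOC][27-28 FREE]
Op 7: free(b) -> (freed b); heap: [0-13 FREE][14-18 ALLOC][19-26 ALLOC][27-28 FREE]
Op 8: e = malloc(3) -> e = 0; heap: [0-2 ALLOC][3-13 FREE][14-18 ALLOC][19-26 ALLOC][27-28 FREE]
Op 9: free(d) -> (freed d); heap: [0-2 ALLOC][3-13 FREE][14-18 ALLOC][19-28 FREE]
Free blocks: [11 10] total_free=21 largest=11 -> 100*(21-11)/21 = 1000/21 ≈ 47.619 -> rounds to 48

Answer: 48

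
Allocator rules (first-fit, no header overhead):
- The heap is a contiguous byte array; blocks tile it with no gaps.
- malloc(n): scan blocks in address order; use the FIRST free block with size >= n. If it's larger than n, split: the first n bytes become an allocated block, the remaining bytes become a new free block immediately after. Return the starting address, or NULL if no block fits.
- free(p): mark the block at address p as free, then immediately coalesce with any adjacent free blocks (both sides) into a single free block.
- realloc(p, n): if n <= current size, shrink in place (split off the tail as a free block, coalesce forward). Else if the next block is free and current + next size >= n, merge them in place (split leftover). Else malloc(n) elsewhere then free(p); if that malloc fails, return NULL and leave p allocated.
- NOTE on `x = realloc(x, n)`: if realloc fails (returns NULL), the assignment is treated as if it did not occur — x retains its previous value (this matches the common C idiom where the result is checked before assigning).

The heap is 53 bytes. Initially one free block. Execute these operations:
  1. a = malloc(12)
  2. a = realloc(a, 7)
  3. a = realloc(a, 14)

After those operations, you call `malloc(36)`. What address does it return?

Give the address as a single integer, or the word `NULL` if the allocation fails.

Op 1: a = malloc(12) -> a = 0; heap: [0-11 ALLOC][12-52 FREE]
Op 2: a = realloc(a, 7) -> a = 0; heap: [0-6 ALLOC][7-52 FREE]
Op 3: a = realloc(a, 14) -> a = 0; heap: [0-13 ALLOC][14-52 FREE]
malloc(36): first-fit scan over [0-13 ALLOC][14-52 FREE] -> 14

Answer: 14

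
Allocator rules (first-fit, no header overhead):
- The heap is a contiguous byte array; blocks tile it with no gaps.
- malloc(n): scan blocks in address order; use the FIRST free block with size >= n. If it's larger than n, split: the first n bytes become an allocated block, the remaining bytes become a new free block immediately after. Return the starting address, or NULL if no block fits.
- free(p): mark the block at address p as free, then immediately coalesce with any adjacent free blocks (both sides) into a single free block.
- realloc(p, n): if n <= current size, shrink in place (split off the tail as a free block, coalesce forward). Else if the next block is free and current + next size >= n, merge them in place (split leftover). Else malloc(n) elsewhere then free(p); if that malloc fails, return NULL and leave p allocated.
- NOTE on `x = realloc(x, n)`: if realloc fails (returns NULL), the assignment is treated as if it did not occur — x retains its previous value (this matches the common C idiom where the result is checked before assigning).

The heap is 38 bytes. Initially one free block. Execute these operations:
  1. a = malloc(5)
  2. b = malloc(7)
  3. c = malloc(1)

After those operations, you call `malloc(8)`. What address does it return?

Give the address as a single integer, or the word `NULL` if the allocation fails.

Op 1: a = malloc(5) -> a = 0; heap: [0-4 ALLOC][5-37 FREE]
Op 2: b = malloc(7) -> b = 5; heap: [0-4 ALLOC][5-11 ALLOC][12-37 FREE]
Op 3: c = malloc(1) -> c = 12; heap: [0-4 ALLOC][5-11 ALLOC][12-12 ALLOC][13-37 FREE]
malloc(8): first-fit scan over [0-4 ALLOC][5-11 ALLOC][12-12 ALLOC][13-37 FREE] -> 13

Answer: 13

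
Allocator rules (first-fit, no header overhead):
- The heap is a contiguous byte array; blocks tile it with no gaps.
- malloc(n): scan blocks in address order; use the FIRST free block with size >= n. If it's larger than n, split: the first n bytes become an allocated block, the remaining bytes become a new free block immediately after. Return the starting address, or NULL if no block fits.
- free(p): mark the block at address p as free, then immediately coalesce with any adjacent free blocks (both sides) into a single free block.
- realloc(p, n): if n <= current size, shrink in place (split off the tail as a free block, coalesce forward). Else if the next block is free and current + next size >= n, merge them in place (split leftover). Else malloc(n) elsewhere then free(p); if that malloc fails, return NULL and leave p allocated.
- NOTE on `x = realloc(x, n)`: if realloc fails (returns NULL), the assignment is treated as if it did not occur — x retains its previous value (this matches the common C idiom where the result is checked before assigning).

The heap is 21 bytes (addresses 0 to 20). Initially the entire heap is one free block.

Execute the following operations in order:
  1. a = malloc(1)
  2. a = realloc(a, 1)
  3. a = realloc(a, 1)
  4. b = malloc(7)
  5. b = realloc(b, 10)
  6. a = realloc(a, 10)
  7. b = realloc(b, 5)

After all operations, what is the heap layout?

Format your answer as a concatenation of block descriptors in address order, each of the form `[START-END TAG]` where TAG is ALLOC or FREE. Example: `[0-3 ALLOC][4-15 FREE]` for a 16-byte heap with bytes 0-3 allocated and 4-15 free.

Answer: [0-0 FREE][1-5 ALLOC][6-10 FREE][11-20 ALLOC]

Derivation:
Op 1: a = malloc(1) -> a = 0; heap: [0-0 ALLOC][1-20 FREE]
Op 2: a = realloc(a, 1) -> a = 0; heap: [0-0 ALLOC][1-20 FREE]
Op 3: a = realloc(a, 1) -> a = 0; heap: [0-0 ALLOC][1-20 FREE]
Op 4: b = malloc(7) -> b = 1; heap: [0-0 ALLOC][1-7 ALLOC][8-20 FREE]
Op 5: b = realloc(b, 10) -> b = 1; heap: [0-0 ALLOC][1-10 ALLOC][11-20 FREE]
Op 6: a = realloc(a, 10) -> a = 11; heap: [0-0 FREE][1-10 ALLOC][11-20 ALLOC]
Op 7: b = realloc(b, 5) -> b = 1; heap: [0-0 FREE][1-5 ALLOC][6-10 FREE][11-20 ALLOC]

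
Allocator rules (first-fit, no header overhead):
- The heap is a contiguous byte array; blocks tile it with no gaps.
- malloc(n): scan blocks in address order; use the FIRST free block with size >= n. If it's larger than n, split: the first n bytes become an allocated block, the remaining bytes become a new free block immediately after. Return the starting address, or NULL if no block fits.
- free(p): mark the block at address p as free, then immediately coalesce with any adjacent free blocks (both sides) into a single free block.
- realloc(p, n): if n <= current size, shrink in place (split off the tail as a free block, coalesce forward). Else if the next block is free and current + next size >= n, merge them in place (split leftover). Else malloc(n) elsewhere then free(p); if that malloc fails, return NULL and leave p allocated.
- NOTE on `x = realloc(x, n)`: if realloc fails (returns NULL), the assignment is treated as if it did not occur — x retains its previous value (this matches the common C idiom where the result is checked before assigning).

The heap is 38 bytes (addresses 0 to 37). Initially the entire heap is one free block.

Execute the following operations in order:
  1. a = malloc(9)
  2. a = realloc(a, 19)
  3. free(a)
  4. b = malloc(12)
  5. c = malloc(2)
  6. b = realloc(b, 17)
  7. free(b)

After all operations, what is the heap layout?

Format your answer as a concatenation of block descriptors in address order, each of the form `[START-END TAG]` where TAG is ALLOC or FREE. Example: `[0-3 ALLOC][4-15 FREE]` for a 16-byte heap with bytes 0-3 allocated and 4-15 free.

Answer: [0-11 FREE][12-13 ALLOC][14-37 FREE]

Derivation:
Op 1: a = malloc(9) -> a = 0; heap: [0-8 ALLOC][9-37 FREE]
Op 2: a = realloc(a, 19) -> a = 0; heap: [0-18 ALLOC][19-37 FREE]
Op 3: free(a) -> (freed a); heap: [0-37 FREE]
Op 4: b = malloc(12) -> b = 0; heap: [0-11 ALLOC][12-37 FREE]
Op 5: c = malloc(2) -> c = 12; heap: [0-11 ALLOC][12-13 ALLOC][14-37 FREE]
Op 6: b = realloc(b, 17) -> b = 14; heap: [0-11 FREE][12-13 ALLOC][14-30 ALLOC][31-37 FREE]
Op 7: free(b) -> (freed b); heap: [0-11 FREE][12-13 ALLOC][14-37 FREE]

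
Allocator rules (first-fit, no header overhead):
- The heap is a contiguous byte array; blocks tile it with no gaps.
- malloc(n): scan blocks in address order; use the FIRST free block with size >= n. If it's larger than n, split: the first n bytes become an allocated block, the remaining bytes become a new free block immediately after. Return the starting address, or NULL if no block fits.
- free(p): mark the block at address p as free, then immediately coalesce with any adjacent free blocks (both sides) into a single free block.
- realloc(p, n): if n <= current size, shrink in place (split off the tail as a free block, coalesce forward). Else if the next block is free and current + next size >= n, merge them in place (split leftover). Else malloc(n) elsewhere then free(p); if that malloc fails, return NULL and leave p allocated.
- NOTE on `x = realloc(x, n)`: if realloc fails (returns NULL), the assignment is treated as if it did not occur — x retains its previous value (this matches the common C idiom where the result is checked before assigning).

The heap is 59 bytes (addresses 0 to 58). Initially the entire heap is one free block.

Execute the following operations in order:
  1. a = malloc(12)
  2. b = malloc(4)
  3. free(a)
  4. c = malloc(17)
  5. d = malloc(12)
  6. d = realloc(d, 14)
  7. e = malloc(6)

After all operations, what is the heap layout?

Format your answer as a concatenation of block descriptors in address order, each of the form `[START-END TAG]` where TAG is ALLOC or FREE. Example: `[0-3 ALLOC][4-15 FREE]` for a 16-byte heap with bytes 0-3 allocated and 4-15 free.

Answer: [0-5 ALLOC][6-11 FREE][12-15 ALLOC][16-32 ALLOC][33-46 ALLOC][47-58 FREE]

Derivation:
Op 1: a = malloc(12) -> a = 0; heap: [0-11 ALLOC][12-58 FREE]
Op 2: b = malloc(4) -> b = 12; heap: [0-11 ALLOC][12-15 ALLOC][16-58 FREE]
Op 3: free(a) -> (freed a); heap: [0-11 FREE][12-15 ALLOC][16-58 FREE]
Op 4: c = malloc(17) -> c = 16; heap: [0-11 FREE][12-15 ALLOC][16-32 ALLOC][33-58 FREE]
Op 5: d = malloc(12) -> d = 0; heap: [0-11 ALLOC][12-15 ALLOC][16-32 ALLOC][33-58 FREE]
Op 6: d = realloc(d, 14) -> d = 33; heap: [0-11 FREE][12-15 ALLOC][16-32 ALLOC][33-46 ALLOC][47-58 FREE]
Op 7: e = malloc(6) -> e = 0; heap: [0-5 ALLOC][6-11 FREE][12-15 ALLOC][16-32 ALLOC][33-46 ALLOC][47-58 FREE]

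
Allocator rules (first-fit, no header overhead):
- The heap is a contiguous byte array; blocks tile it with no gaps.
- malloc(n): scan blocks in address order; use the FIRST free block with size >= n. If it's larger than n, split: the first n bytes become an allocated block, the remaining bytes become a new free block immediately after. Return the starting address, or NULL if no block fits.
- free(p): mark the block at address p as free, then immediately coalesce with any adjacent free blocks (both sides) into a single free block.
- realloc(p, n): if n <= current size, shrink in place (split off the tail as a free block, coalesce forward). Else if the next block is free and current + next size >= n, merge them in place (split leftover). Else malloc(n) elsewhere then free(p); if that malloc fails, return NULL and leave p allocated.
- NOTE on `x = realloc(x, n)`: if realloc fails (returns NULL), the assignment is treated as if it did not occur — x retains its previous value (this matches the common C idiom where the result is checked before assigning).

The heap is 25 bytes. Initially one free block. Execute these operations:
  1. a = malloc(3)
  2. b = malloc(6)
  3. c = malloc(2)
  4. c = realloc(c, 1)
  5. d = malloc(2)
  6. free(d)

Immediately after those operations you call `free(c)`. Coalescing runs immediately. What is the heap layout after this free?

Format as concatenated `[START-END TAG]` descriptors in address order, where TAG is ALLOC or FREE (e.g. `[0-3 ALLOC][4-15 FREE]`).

Answer: [0-2 ALLOC][3-8 ALLOC][9-24 FREE]

Derivation:
Op 1: a = malloc(3) -> a = 0; heap: [0-2 ALLOC][3-24 FREE]
Op 2: b = malloc(6) -> b = 3; heap: [0-2 ALLOC][3-8 ALLOC][9-24 FREE]
Op 3: c = malloc(2) -> c = 9; heap: [0-2 ALLOC][3-8 ALLOC][9-10 ALLOC][11-24 FREE]
Op 4: c = realloc(c, 1) -> c = 9; heap: [0-2 ALLOC][3-8 ALLOC][9-9 ALLOC][10-24 FREE]
Op 5: d = malloc(2) -> d = 10; heap: [0-2 ALLOC][3-8 ALLOC][9-9 ALLOC][10-11 ALLOC][12-24 FREE]
Op 6: free(d) -> (freed d); heap: [0-2 ALLOC][3-8 ALLOC][9-9 ALLOC][10-24 FREE]
free(c): c = 9 -> block [9-9 ALLOC]; mark free, coalesce with adjacent free neighbors -> [0-2 ALLOC][3-8 ALLOC][9-24 FREE]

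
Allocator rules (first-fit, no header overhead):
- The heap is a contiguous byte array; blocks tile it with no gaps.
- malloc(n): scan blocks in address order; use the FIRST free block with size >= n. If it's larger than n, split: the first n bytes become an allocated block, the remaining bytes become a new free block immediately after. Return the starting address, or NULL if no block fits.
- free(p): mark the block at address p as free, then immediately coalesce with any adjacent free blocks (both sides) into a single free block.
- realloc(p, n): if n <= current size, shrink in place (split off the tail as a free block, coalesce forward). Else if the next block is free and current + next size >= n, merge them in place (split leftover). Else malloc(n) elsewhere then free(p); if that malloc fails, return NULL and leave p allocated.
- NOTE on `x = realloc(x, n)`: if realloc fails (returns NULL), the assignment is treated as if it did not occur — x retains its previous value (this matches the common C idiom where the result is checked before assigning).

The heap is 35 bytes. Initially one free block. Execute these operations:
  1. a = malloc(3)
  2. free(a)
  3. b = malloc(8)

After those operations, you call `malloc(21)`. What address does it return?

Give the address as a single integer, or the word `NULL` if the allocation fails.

Op 1: a = malloc(3) -> a = 0; heap: [0-2 ALLOC][3-34 FREE]
Op 2: free(a) -> (freed a); heap: [0-34 FREE]
Op 3: b = malloc(8) -> b = 0; heap: [0-7 ALLOC][8-34 FREE]
malloc(21): first-fit scan over [0-7 ALLOC][8-34 FREE] -> 8

Answer: 8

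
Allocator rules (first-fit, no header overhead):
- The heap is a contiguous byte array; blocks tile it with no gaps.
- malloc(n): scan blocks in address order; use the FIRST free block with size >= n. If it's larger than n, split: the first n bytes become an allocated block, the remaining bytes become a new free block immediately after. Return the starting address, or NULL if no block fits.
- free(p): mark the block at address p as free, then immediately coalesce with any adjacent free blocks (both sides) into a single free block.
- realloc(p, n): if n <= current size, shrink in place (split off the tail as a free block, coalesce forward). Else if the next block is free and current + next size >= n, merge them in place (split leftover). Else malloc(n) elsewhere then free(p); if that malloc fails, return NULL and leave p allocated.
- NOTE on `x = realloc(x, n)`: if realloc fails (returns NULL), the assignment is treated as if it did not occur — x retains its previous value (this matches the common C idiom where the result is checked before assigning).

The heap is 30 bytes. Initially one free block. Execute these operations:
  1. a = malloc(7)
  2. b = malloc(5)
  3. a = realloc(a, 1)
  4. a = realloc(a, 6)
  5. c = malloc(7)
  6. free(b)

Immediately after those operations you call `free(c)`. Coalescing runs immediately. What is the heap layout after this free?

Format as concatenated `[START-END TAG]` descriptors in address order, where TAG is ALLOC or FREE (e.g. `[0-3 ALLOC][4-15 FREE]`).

Answer: [0-5 ALLOC][6-29 FREE]

Derivation:
Op 1: a = malloc(7) -> a = 0; heap: [0-6 ALLOC][7-29 FREE]
Op 2: b = malloc(5) -> b = 7; heap: [0-6 ALLOC][7-11 ALLOC][12-29 FREE]
Op 3: a = realloc(a, 1) -> a = 0; heap: [0-0 ALLOC][1-6 FREE][7-11 ALLOC][12-29 FREE]
Op 4: a = realloc(a, 6) -> a = 0; heap: [0-5 ALLOC][6-6 FREE][7-11 ALLOC][12-29 FREE]
Op 5: c = malloc(7) -> c = 12; heap: [0-5 ALLOC][6-6 FREE][7-11 ALLOC][12-18 ALLOC][19-29 FREE]
Op 6: free(b) -> (freed b); heap: [0-5 ALLOC][6-11 FREE][12-18 ALLOC][19-29 FREE]
free(c): c = 12 -> block [12-18 ALLOC]; mark free, coalesce with adjacent free neighbors -> [0-5 ALLOC][6-29 FREE]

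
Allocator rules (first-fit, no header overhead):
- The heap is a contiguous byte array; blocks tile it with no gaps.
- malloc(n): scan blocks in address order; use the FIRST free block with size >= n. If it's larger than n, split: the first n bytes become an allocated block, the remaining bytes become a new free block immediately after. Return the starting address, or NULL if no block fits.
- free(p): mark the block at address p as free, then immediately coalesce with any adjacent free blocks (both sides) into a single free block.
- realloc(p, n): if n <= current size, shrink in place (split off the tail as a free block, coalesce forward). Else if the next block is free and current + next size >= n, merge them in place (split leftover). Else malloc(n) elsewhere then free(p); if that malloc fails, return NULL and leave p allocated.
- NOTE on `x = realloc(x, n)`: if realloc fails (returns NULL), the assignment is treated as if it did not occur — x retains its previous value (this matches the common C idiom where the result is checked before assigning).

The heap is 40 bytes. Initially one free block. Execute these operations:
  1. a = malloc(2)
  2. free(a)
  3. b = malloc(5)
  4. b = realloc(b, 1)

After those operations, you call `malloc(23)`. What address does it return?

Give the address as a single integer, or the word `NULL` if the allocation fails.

Answer: 1

Derivation:
Op 1: a = malloc(2) -> a = 0; heap: [0-1 ALLOC][2-39 FREE]
Op 2: free(a) -> (freed a); heap: [0-39 FREE]
Op 3: b = malloc(5) -> b = 0; heap: [0-4 ALLOC][5-39 FREE]
Op 4: b = realloc(b, 1) -> b = 0; heap: [0-0 ALLOC][1-39 FREE]
malloc(23): first-fit scan over [0-0 ALLOC][1-39 FREE] -> 1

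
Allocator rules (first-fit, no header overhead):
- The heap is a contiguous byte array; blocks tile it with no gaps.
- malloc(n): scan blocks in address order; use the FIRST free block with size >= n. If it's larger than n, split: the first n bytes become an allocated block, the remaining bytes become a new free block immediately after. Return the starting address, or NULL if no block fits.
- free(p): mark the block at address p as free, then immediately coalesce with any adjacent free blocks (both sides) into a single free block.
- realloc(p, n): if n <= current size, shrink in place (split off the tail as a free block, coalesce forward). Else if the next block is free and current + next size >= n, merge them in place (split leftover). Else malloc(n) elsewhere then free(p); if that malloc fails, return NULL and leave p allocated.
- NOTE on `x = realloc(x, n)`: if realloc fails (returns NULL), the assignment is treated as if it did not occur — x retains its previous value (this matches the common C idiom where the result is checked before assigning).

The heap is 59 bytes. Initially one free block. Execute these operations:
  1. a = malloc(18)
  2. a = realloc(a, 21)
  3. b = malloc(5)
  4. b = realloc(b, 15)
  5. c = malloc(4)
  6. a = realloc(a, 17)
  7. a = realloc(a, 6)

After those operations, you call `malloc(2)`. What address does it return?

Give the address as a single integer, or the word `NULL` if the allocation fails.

Answer: 6

Derivation:
Op 1: a = malloc(18) -> a = 0; heap: [0-17 ALLOC][18-58 FREE]
Op 2: a = realloc(a, 21) -> a = 0; heap: [0-20 ALLOC][21-58 FREE]
Op 3: b = malloc(5) -> b = 21; heap: [0-20 ALLOC][21-25 ALLOC][26-58 FREE]
Op 4: b = realloc(b, 15) -> b = 21; heap: [0-20 ALLOC][21-35 ALLOC][36-58 FREE]
Op 5: c = malloc(4) -> c = 36; heap: [0-20 ALLOC][21-35 ALLOC][36-39 ALLOC][40-58 FREE]
Op 6: a = realloc(a, 17) -> a = 0; heap: [0-16 ALLOC][17-20 FREE][21-35 ALLOC][36-39 ALLOC][40-58 FREE]
Op 7: a = realloc(a, 6) -> a = 0; heap: [0-5 ALLOC][6-20 FREE][21-35 ALLOC][36-39 ALLOC][40-58 FREE]
malloc(2): first-fit scan over [0-5 ALLOC][6-20 FREE][21-35 ALLOC][36-39 ALLOC][40-58 FREE] -> 6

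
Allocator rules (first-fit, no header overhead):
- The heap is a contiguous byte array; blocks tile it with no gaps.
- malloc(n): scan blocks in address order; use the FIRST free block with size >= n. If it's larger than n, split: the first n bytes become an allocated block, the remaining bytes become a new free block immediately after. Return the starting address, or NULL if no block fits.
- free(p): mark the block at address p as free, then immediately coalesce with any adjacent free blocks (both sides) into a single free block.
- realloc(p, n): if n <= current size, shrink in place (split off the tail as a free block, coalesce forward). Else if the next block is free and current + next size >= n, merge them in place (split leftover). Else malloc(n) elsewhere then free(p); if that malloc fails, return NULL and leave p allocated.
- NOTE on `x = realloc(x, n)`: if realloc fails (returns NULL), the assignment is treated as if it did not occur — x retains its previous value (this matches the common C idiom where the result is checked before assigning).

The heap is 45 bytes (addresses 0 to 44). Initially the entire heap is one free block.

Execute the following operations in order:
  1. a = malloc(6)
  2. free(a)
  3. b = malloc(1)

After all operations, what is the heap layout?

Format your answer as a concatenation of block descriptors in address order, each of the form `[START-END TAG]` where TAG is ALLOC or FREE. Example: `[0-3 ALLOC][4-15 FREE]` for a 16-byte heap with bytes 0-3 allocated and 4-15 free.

Op 1: a = malloc(6) -> a = 0; heap: [0-5 ALLOC][6-44 FREE]
Op 2: free(a) -> (freed a); heap: [0-44 FREE]
Op 3: b = malloc(1) -> b = 0; heap: [0-0 ALLOC][1-44 FREE]

Answer: [0-0 ALLOC][1-44 FREE]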